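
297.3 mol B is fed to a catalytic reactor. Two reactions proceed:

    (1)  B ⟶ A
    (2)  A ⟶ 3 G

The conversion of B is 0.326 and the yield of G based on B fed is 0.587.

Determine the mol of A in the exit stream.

38.7 mol

Conversion of B: B consumed = 1ξ₁ = 0.326 × 297.3 → ξ₁ = 96.92 mol.
Yield of G: 3ξ₂ / 297.3 = 0.587 → ξ₂ = 58.17 mol.
Outlet amounts (n = n₀ + Σ ν·ξ):
  B: 297.3 − 1(96.92) = 200.4
  A: 0 + 1(96.92) − 1(58.17) = 38.75
  G: 0 + 3(58.17) = 174.5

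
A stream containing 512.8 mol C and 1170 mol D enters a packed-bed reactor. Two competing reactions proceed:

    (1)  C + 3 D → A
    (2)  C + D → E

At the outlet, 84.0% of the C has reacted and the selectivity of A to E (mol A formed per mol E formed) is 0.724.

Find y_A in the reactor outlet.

0.203

Conversion of C: C consumed = 0.84 × 512.8 = 430.8 mol = 1ξ₁ + 1ξ₂.
Selectivity: 1ξ₁ / (1ξ₂) = 0.724 → ξ₁ = 0.724 ξ₂.
Substitute: (1·0.724 + 1) ξ₂ = 430.8 → ξ₂ = 249.9 mol, ξ₁ = 180.9 mol.
Outlet amounts (n = n₀ + Σ ν·ξ):
  C: 512.8 − 1(180.9) − 1(249.9) = 82.05
  D: 1170 − 3(180.9) − 1(249.9) = 377.5
  A: 0 + 1(180.9) = 180.9
  E: 0 + 1(249.9) = 249.9
Total out = 890.3 mol; y_A = 180.9 / 890.3 = 0.2032.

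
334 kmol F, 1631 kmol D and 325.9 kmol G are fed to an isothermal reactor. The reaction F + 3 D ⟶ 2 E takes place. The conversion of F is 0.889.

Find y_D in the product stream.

F reacted = 0.889 × 334 = 296.9 kmol; ν_F = −1, so ξ = 296.9/1 = 296.9 kmol.
Outlet amounts (n = n₀ + ν ξ):
  F: 334 − 1(296.9) = 37.07
  D: 1631 − 3(296.9) = 740.2
  E: 0 + 2(296.9) = 593.9
  G: 325.9 (inert)
Total out = 1697 kmol; y_D = 740.2 / 1697 = 0.4362.

0.436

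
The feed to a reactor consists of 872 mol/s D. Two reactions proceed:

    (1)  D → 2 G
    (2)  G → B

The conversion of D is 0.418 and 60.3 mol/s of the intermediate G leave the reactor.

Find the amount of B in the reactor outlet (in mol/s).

Conversion of D: D consumed = 1ξ₁ = 0.418 × 872 → ξ₁ = 364.5 mol/s.
G balance: n_G = 0 + 2ξ₁ − 1ξ₂ = 60.3 → ξ₂ = (2·364.5 − 60.3)/1 = 668.7 mol/s.
Outlet amounts (n = n₀ + Σ ν·ξ):
  D: 872 − 1(364.5) = 507.5
  G: 0 + 2(364.5) − 1(668.7) = 60.3
  B: 0 + 1(668.7) = 668.7

669 mol/s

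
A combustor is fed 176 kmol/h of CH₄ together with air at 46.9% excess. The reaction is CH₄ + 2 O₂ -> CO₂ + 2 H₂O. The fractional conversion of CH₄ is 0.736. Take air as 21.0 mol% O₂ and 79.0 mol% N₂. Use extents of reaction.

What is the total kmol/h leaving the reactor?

Stoichiometric O₂ = 2 × 176 = 352 kmol/h; O₂ fed = 352 × 1.469 = 517.1 kmol/h.
N₂ fed = 517.1 × 79/21 = 1945 kmol/h.
Fuel reacted = 0.736 × 176 → ξ = 129.5 kmol/h.
Outlet (n = n₀ + ν ξ):
  CH₄: 176 − 1(129.5) = 46.46
  O₂: 517.1 − 2(129.5) = 258
  N₂: 1945 (inert)
  CO₂: 0 + 1(129.5) = 129.5
  H₂O: 0 + 2(129.5) = 259.1
Total out = 46.46 + 258 + 1945 + 129.5 + 259.1 = 2638 kmol/h.

2640 kmol/h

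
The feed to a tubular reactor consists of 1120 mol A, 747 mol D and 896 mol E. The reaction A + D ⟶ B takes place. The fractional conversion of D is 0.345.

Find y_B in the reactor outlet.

D reacted = 0.345 × 747 = 257.7 mol; ν_D = −1, so ξ = 257.7/1 = 257.7 mol.
Outlet amounts (n = n₀ + ν ξ):
  A: 1120 − 1(257.7) = 862.3
  D: 747 − 1(257.7) = 489.3
  B: 0 + 1(257.7) = 257.7
  E: 896 (inert)
Total out = 2505 mol; y_B = 257.7 / 2505 = 0.1029.

0.103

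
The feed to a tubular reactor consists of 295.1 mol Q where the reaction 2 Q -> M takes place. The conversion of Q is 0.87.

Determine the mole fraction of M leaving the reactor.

Q reacted = 0.87 × 295.1 = 256.7 mol; ν_Q = −2, so ξ = 256.7/2 = 128.4 mol.
Outlet amounts (n = n₀ + ν ξ):
  Q: 295.1 − 2(128.4) = 38.36
  M: 0 + 1(128.4) = 128.4
Total out = 166.7 mol; y_M = 128.4 / 166.7 = 0.7699.

0.77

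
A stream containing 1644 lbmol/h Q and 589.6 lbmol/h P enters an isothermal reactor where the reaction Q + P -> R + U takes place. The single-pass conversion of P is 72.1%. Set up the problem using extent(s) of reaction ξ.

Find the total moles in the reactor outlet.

P reacted = 0.721 × 589.6 = 425.1 lbmol/h; ν_P = −1, so ξ = 425.1/1 = 425.1 lbmol/h.
Outlet amounts (n = n₀ + ν ξ):
  Q: 1644 − 1(425.1) = 1219
  P: 589.6 − 1(425.1) = 164.5
  R: 0 + 1(425.1) = 425.1
  U: 0 + 1(425.1) = 425.1
Total out = 1219 + 164.5 + 425.1 + 425.1 = 2234 lbmol/h.

2230 lbmol/h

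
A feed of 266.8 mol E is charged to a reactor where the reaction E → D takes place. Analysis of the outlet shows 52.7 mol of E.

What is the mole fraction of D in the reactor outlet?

For E: n = n₀ − 1ξ → 52.7 = 266.8 − 1ξ, giving ξ = 214.1 mol.
Outlet amounts (n = n₀ + ν ξ):
  E: 266.8 − 1(214.1) = 52.7
  D: 0 + 1(214.1) = 214.1
Total out = 266.8 mol; y_D = 214.1 / 266.8 = 0.8025.

0.802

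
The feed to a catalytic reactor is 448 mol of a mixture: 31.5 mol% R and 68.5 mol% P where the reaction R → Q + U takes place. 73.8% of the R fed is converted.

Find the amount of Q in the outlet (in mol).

104 mol

R reacted = 0.738 × 141.1 = 104.1 mol; ν_R = −1, so ξ = 104.1/1 = 104.1 mol.
Outlet amounts (n = n₀ + ν ξ):
  R: 141.1 − 1(104.1) = 36.97
  Q: 0 + 1(104.1) = 104.1
  U: 0 + 1(104.1) = 104.1
  P: 306.9 (inert)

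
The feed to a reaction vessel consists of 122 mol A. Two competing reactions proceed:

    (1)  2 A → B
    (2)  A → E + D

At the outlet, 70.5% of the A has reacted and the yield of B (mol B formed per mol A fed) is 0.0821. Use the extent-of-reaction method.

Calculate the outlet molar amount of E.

Yield of B: 1ξ₁ / 122 = 0.0821 → ξ₁ = 10.02 mol.
Conversion of A: 2ξ₁ + 1ξ₂ = 0.705 × 122 = 86.01 → ξ₂ = 65.98 mol.
Outlet amounts (n = n₀ + Σ ν·ξ):
  A: 122 − 2(10.02) − 1(65.98) = 35.99
  B: 0 + 1(10.02) = 10.02
  E: 0 + 1(65.98) = 65.98
  D: 0 + 1(65.98) = 65.98

66 mol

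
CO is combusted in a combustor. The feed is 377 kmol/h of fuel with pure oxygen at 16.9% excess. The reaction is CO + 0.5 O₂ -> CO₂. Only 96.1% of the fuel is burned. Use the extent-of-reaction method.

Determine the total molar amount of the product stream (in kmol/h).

Stoichiometric O₂ = 0.5 × 377 = 188.5 kmol/h; O₂ fed = 188.5 × 1.169 = 220.4 kmol/h.
Fuel reacted = 0.961 × 377 → ξ = 362.3 kmol/h.
Outlet (n = n₀ + ν ξ):
  CO: 377 − 1(362.3) = 14.7
  O₂: 220.4 − 0.5(362.3) = 39.21
  CO₂: 0 + 1(362.3) = 362.3
Total out = 14.7 + 39.21 + 362.3 = 416.2 kmol/h.

416 kmol/h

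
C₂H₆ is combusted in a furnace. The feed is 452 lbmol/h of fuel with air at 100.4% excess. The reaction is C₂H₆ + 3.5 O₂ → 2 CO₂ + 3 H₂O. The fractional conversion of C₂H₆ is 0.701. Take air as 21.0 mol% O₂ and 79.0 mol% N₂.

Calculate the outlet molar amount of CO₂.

634 lbmol/h

Stoichiometric O₂ = 3.5 × 452 = 1582 lbmol/h; O₂ fed = 1582 × 2.004 = 3170 lbmol/h.
N₂ fed = 3170 × 79/21 = 11930 lbmol/h.
Fuel reacted = 0.701 × 452 → ξ = 316.9 lbmol/h.
Outlet (n = n₀ + ν ξ):
  C₂H₆: 452 − 1(316.9) = 135.1
  O₂: 3170 − 3.5(316.9) = 2061
  N₂: 11930 (inert)
  CO₂: 0 + 2(316.9) = 633.7
  H₂O: 0 + 3(316.9) = 950.6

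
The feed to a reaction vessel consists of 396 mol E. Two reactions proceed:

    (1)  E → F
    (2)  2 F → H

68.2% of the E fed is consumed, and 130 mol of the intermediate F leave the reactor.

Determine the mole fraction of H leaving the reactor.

0.215

Conversion of E: E consumed = 1ξ₁ = 0.682 × 396 → ξ₁ = 270.1 mol.
F balance: n_F = 0 + 1ξ₁ − 2ξ₂ = 130 → ξ₂ = (1·270.1 − 130)/2 = 70.04 mol.
Outlet amounts (n = n₀ + Σ ν·ξ):
  E: 396 − 1(270.1) = 125.9
  F: 0 + 1(270.1) − 2(70.04) = 130
  H: 0 + 1(70.04) = 70.04
Total out = 326 mol; y_H = 70.04 / 326 = 0.2149.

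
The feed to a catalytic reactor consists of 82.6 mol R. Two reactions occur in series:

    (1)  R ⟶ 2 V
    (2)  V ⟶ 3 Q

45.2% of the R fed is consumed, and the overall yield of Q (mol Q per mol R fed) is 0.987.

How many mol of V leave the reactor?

Conversion of R: R consumed = 1ξ₁ = 0.452 × 82.6 → ξ₁ = 37.34 mol.
Yield of Q: 3ξ₂ / 82.6 = 0.987 → ξ₂ = 27.18 mol.
Outlet amounts (n = n₀ + Σ ν·ξ):
  R: 82.6 − 1(37.34) = 45.26
  V: 0 + 2(37.34) − 1(27.18) = 47.5
  Q: 0 + 3(27.18) = 81.53

47.5 mol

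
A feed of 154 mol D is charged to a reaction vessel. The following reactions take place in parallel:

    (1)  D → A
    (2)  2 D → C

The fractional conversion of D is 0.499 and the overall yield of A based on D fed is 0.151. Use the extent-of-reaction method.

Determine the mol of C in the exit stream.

26.8 mol

Yield of A: 1ξ₁ / 154 = 0.151 → ξ₁ = 23.25 mol.
Conversion of D: 1ξ₁ + 2ξ₂ = 0.499 × 154 = 76.85 → ξ₂ = 26.8 mol.
Outlet amounts (n = n₀ + Σ ν·ξ):
  D: 154 − 1(23.25) − 2(26.8) = 77.15
  A: 0 + 1(23.25) = 23.25
  C: 0 + 1(26.8) = 26.8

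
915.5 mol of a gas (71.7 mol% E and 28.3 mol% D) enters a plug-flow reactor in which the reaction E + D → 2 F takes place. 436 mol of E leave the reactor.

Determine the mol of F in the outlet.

441 mol

For E: n = n₀ − 1ξ → 436 = 656.4 − 1ξ, giving ξ = 220.4 mol.
Outlet amounts (n = n₀ + ν ξ):
  E: 656.4 − 1(220.4) = 436
  D: 259.1 − 1(220.4) = 38.67
  F: 0 + 2(220.4) = 440.8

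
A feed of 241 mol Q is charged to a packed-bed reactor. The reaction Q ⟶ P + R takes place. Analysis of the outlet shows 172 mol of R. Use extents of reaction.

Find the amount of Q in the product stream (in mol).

69 mol

For R: n = n₀ + 1ξ → 172 = 0 + 1ξ, giving ξ = 172 mol.
Outlet amounts (n = n₀ + ν ξ):
  Q: 241 − 1(172) = 69
  P: 0 + 1(172) = 172
  R: 0 + 1(172) = 172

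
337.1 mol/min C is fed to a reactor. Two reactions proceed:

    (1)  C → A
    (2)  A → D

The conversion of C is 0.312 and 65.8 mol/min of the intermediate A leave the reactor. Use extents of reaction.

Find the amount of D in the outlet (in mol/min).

Conversion of C: C consumed = 1ξ₁ = 0.312 × 337.1 → ξ₁ = 105.2 mol/min.
A balance: n_A = 0 + 1ξ₁ − 1ξ₂ = 65.8 → ξ₂ = (1·105.2 − 65.8)/1 = 39.38 mol/min.
Outlet amounts (n = n₀ + Σ ν·ξ):
  C: 337.1 − 1(105.2) = 231.9
  A: 0 + 1(105.2) − 1(39.38) = 65.8
  D: 0 + 1(39.38) = 39.38

39.4 mol/min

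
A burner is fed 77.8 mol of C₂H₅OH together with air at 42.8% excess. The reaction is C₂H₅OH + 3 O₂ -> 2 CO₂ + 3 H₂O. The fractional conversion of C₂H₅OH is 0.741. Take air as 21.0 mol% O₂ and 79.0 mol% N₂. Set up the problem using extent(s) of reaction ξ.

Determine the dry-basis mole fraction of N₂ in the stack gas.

0.809

Stoichiometric O₂ = 3 × 77.8 = 233.4 mol; O₂ fed = 233.4 × 1.428 = 333.3 mol.
N₂ fed = 333.3 × 79/21 = 1254 mol.
Fuel reacted = 0.741 × 77.8 → ξ = 57.65 mol.
Outlet (n = n₀ + ν ξ):
  C₂H₅OH: 77.8 − 1(57.65) = 20.15
  O₂: 333.3 − 3(57.65) = 160.3
  N₂: 1254 (inert)
  CO₂: 0 + 2(57.65) = 115.3
  H₂O: 0 + 3(57.65) = 172.9
Dry total = 1550 mol; y_N₂ (dry) = 1254 / 1550 = 0.8091.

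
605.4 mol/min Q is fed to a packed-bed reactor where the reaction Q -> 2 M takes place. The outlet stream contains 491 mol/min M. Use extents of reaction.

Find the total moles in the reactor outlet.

851 mol/min

For M: n = n₀ + 2ξ → 491 = 0 + 2ξ, giving ξ = 245.5 mol/min.
Outlet amounts (n = n₀ + ν ξ):
  Q: 605.4 − 1(245.5) = 359.9
  M: 0 + 2(245.5) = 491
Total out = 359.9 + 491 = 850.9 mol/min.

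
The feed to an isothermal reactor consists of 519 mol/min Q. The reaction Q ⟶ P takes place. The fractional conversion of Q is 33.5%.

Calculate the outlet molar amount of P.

174 mol/min

Q reacted = 0.335 × 519 = 173.9 mol/min; ν_Q = −1, so ξ = 173.9/1 = 173.9 mol/min.
Outlet amounts (n = n₀ + ν ξ):
  Q: 519 − 1(173.9) = 345.1
  P: 0 + 1(173.9) = 173.9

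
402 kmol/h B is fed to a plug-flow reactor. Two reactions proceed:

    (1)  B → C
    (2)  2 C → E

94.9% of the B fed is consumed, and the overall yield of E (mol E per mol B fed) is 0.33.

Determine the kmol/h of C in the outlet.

116 kmol/h

Conversion of B: B consumed = 1ξ₁ = 0.949 × 402 → ξ₁ = 381.5 kmol/h.
Yield of E: 1ξ₂ / 402 = 0.33 → ξ₂ = 132.7 kmol/h.
Outlet amounts (n = n₀ + Σ ν·ξ):
  B: 402 − 1(381.5) = 20.5
  C: 0 + 1(381.5) − 2(132.7) = 116.2
  E: 0 + 1(132.7) = 132.7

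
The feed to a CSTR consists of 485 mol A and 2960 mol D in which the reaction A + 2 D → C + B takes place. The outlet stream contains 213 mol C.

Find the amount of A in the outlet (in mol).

For C: n = n₀ + 1ξ → 213 = 0 + 1ξ, giving ξ = 213 mol.
Outlet amounts (n = n₀ + ν ξ):
  A: 485 − 1(213) = 272
  D: 2960 − 2(213) = 2534
  C: 0 + 1(213) = 213
  B: 0 + 1(213) = 213

272 mol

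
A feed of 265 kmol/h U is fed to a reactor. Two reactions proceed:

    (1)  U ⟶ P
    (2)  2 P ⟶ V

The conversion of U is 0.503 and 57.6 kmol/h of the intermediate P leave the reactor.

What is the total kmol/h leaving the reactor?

227 kmol/h

Conversion of U: U consumed = 1ξ₁ = 0.503 × 265 → ξ₁ = 133.3 kmol/h.
P balance: n_P = 0 + 1ξ₁ − 2ξ₂ = 57.6 → ξ₂ = (1·133.3 − 57.6)/2 = 37.85 kmol/h.
Outlet amounts (n = n₀ + Σ ν·ξ):
  U: 265 − 1(133.3) = 131.7
  P: 0 + 1(133.3) − 2(37.85) = 57.6
  V: 0 + 1(37.85) = 37.85
Total out = 131.7 + 57.6 + 37.85 = 227.2 kmol/h.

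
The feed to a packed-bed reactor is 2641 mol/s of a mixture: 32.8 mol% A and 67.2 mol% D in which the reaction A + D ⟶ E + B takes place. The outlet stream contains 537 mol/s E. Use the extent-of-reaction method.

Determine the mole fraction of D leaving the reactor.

For E: n = n₀ + 1ξ → 537 = 0 + 1ξ, giving ξ = 537 mol/s.
Outlet amounts (n = n₀ + ν ξ):
  A: 866.2 − 1(537) = 329.2
  D: 1775 − 1(537) = 1238
  E: 0 + 1(537) = 537
  B: 0 + 1(537) = 537
Total out = 2641 mol/s; y_D = 1238 / 2641 = 0.4687.

0.469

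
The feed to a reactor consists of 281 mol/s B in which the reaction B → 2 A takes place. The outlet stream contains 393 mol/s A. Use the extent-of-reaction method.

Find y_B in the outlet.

0.177

For A: n = n₀ + 2ξ → 393 = 0 + 2ξ, giving ξ = 196.5 mol/s.
Outlet amounts (n = n₀ + ν ξ):
  B: 281 − 1(196.5) = 84.5
  A: 0 + 2(196.5) = 393
Total out = 477.5 mol/s; y_B = 84.5 / 477.5 = 0.177.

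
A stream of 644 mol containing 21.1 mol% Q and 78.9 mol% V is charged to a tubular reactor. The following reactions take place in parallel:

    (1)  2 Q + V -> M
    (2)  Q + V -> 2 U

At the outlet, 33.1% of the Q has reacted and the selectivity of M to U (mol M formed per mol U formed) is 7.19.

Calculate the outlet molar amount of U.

3.02 mol

Conversion of Q: Q consumed = 0.331 × 135.9 = 44.98 mol = 2ξ₁ + 1ξ₂.
Selectivity: 1ξ₁ / (2ξ₂) = 7.19 → ξ₁ = 14.38 ξ₂.
Substitute: (2·14.38 + 1) ξ₂ = 44.98 → ξ₂ = 1.511 mol, ξ₁ = 21.73 mol.
Outlet amounts (n = n₀ + Σ ν·ξ):
  Q: 135.9 − 2(21.73) − 1(1.511) = 90.91
  V: 508.1 − 1(21.73) − 1(1.511) = 484.9
  M: 0 + 1(21.73) = 21.73
  U: 0 + 2(1.511) = 3.023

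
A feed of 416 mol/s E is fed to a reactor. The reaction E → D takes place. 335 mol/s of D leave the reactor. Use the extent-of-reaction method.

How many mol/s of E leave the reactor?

For D: n = n₀ + 1ξ → 335 = 0 + 1ξ, giving ξ = 335 mol/s.
Outlet amounts (n = n₀ + ν ξ):
  E: 416 − 1(335) = 81
  D: 0 + 1(335) = 335

81 mol/s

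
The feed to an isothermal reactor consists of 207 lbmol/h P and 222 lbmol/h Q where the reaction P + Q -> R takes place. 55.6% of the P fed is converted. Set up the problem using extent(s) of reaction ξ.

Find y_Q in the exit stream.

P reacted = 0.556 × 207 = 115.1 lbmol/h; ν_P = −1, so ξ = 115.1/1 = 115.1 lbmol/h.
Outlet amounts (n = n₀ + ν ξ):
  P: 207 − 1(115.1) = 91.91
  Q: 222 − 1(115.1) = 106.9
  R: 0 + 1(115.1) = 115.1
Total out = 313.9 lbmol/h; y_Q = 106.9 / 313.9 = 0.3406.

0.341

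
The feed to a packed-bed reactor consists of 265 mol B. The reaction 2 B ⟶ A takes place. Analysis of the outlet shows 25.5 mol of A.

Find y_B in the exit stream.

0.894

For A: n = n₀ + 1ξ → 25.5 = 0 + 1ξ, giving ξ = 25.5 mol.
Outlet amounts (n = n₀ + ν ξ):
  B: 265 − 2(25.5) = 214
  A: 0 + 1(25.5) = 25.5
Total out = 239.5 mol; y_B = 214 / 239.5 = 0.8935.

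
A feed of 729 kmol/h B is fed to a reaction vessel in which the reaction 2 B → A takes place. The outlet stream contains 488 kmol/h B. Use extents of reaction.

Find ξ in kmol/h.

ξ = 120 kmol/h

For B: n = n₀ − 2ξ → 488 = 729 − 2ξ, giving ξ = 120.5 kmol/h.
Outlet amounts (n = n₀ + ν ξ):
  B: 729 − 2(120.5) = 488
  A: 0 + 1(120.5) = 120.5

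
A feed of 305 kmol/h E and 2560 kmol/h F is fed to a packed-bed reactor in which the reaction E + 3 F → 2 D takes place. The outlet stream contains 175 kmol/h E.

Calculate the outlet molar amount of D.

For E: n = n₀ − 1ξ → 175 = 305 − 1ξ, giving ξ = 130 kmol/h.
Outlet amounts (n = n₀ + ν ξ):
  E: 305 − 1(130) = 175
  F: 2560 − 3(130) = 2170
  D: 0 + 2(130) = 260

260 kmol/h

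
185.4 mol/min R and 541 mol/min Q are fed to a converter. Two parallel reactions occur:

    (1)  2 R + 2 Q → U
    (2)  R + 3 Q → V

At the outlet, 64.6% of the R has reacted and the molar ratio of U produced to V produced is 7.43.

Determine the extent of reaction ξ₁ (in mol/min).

ξ₁ = 56.1 mol/min

Conversion of R: R consumed = 0.646 × 185.4 = 119.8 mol/min = 2ξ₁ + 1ξ₂.
Selectivity: 1ξ₁ / (1ξ₂) = 7.43 → ξ₁ = 7.43 ξ₂.
Substitute: (2·7.43 + 1) ξ₂ = 119.8 → ξ₂ = 7.552 mol/min, ξ₁ = 56.11 mol/min.
Outlet amounts (n = n₀ + Σ ν·ξ):
  R: 185.4 − 2(56.11) − 1(7.552) = 65.63
  Q: 541 − 2(56.11) − 3(7.552) = 406.1
  U: 0 + 1(56.11) = 56.11
  V: 0 + 1(7.552) = 7.552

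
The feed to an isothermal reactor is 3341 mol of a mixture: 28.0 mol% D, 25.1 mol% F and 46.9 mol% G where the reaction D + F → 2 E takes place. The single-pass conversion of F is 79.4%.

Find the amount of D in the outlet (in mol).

F reacted = 0.794 × 838.6 = 665.8 mol; ν_F = −1, so ξ = 665.8/1 = 665.8 mol.
Outlet amounts (n = n₀ + ν ξ):
  D: 935.5 − 1(665.8) = 269.6
  F: 838.6 − 1(665.8) = 172.7
  E: 0 + 2(665.8) = 1332
  G: 1567 (inert)

270 mol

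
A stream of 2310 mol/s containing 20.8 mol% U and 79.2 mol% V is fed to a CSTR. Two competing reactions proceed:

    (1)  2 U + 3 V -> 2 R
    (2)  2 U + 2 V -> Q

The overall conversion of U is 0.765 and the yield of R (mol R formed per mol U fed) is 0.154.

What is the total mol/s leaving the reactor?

1760 mol/s

Yield of R: 2ξ₁ / 480.5 = 0.154 → ξ₁ = 37 mol/s.
Conversion of U: 2ξ₁ + 2ξ₂ = 0.765 × 480.5 = 367.6 → ξ₂ = 146.8 mol/s.
Outlet amounts (n = n₀ + Σ ν·ξ):
  U: 480.5 − 2(37) − 2(146.8) = 112.9
  V: 1830 − 3(37) − 2(146.8) = 1425
  R: 0 + 2(37) = 73.99
  Q: 0 + 1(146.8) = 146.8
Total out = 112.9 + 1425 + 73.99 + 146.8 = 1759 mol/s.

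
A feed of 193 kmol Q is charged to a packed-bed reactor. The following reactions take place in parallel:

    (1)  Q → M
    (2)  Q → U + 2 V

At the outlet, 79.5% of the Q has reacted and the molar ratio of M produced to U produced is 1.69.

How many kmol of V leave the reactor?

Conversion of Q: Q consumed = 0.795 × 193 = 153.4 kmol = 1ξ₁ + 1ξ₂.
Selectivity: 1ξ₁ / (1ξ₂) = 1.69 → ξ₁ = 1.69 ξ₂.
Substitute: (1·1.69 + 1) ξ₂ = 153.4 → ξ₂ = 57.04 kmol, ξ₁ = 96.4 kmol.
Outlet amounts (n = n₀ + Σ ν·ξ):
  Q: 193 − 1(96.4) − 1(57.04) = 39.56
  M: 0 + 1(96.4) = 96.4
  U: 0 + 1(57.04) = 57.04
  V: 0 + 2(57.04) = 114.1

114 kmol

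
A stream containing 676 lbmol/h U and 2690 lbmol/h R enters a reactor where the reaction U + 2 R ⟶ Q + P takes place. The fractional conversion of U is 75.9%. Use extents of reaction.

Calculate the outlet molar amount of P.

513 lbmol/h

U reacted = 0.759 × 676 = 513.1 lbmol/h; ν_U = −1, so ξ = 513.1/1 = 513.1 lbmol/h.
Outlet amounts (n = n₀ + ν ξ):
  U: 676 − 1(513.1) = 162.9
  R: 2690 − 2(513.1) = 1664
  Q: 0 + 1(513.1) = 513.1
  P: 0 + 1(513.1) = 513.1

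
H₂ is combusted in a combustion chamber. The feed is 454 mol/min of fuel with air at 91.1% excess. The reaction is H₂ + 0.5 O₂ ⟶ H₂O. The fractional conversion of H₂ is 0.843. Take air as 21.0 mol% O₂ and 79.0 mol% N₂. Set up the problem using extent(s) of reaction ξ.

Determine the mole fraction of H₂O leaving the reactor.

0.164

Stoichiometric O₂ = 0.5 × 454 = 227 mol/min; O₂ fed = 227 × 1.911 = 433.8 mol/min.
N₂ fed = 433.8 × 79/21 = 1632 mol/min.
Fuel reacted = 0.843 × 454 → ξ = 382.7 mol/min.
Outlet (n = n₀ + ν ξ):
  H₂: 454 − 1(382.7) = 71.28
  O₂: 433.8 − 0.5(382.7) = 242.4
  N₂: 1632 (inert)
  H₂O: 0 + 1(382.7) = 382.7
Total out = 2328 mol/min; y_H₂O = 382.7 / 2328 = 0.1644.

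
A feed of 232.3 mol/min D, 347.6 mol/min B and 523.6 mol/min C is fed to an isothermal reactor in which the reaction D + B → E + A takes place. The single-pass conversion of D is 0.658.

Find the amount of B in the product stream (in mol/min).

195 mol/min

D reacted = 0.658 × 232.3 = 152.9 mol/min; ν_D = −1, so ξ = 152.9/1 = 152.9 mol/min.
Outlet amounts (n = n₀ + ν ξ):
  D: 232.3 − 1(152.9) = 79.45
  B: 347.6 − 1(152.9) = 194.7
  E: 0 + 1(152.9) = 152.9
  A: 0 + 1(152.9) = 152.9
  C: 523.6 (inert)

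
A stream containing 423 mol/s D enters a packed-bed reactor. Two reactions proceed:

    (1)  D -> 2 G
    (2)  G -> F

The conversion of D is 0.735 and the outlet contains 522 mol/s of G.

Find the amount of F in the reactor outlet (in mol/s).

Conversion of D: D consumed = 1ξ₁ = 0.735 × 423 → ξ₁ = 310.9 mol/s.
G balance: n_G = 0 + 2ξ₁ − 1ξ₂ = 522 → ξ₂ = (2·310.9 − 522)/1 = 99.81 mol/s.
Outlet amounts (n = n₀ + Σ ν·ξ):
  D: 423 − 1(310.9) = 112.1
  G: 0 + 2(310.9) − 1(99.81) = 522
  F: 0 + 1(99.81) = 99.81

99.8 mol/s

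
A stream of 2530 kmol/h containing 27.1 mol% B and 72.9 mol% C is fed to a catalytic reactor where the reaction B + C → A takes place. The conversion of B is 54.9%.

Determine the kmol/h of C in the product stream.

B reacted = 0.549 × 685.6 = 376.4 kmol/h; ν_B = −1, so ξ = 376.4/1 = 376.4 kmol/h.
Outlet amounts (n = n₀ + ν ξ):
  B: 685.6 − 1(376.4) = 309.2
  C: 1844 − 1(376.4) = 1468
  A: 0 + 1(376.4) = 376.4

1470 kmol/h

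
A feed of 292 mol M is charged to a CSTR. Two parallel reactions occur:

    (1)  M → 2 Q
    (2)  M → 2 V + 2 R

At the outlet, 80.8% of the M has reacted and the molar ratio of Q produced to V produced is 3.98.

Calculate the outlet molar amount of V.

94.8 mol

Conversion of M: M consumed = 0.808 × 292 = 235.9 mol = 1ξ₁ + 1ξ₂.
Selectivity: 2ξ₁ / (2ξ₂) = 3.98 → ξ₁ = 3.98 ξ₂.
Substitute: (1·3.98 + 1) ξ₂ = 235.9 → ξ₂ = 47.38 mol, ξ₁ = 188.6 mol.
Outlet amounts (n = n₀ + Σ ν·ξ):
  M: 292 − 1(188.6) − 1(47.38) = 56.06
  Q: 0 + 2(188.6) = 377.1
  V: 0 + 2(47.38) = 94.75
  R: 0 + 2(47.38) = 94.75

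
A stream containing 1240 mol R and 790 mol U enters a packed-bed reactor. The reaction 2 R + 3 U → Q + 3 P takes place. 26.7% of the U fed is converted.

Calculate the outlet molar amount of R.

U reacted = 0.267 × 790 = 210.9 mol; ν_U = −3, so ξ = 210.9/3 = 70.31 mol.
Outlet amounts (n = n₀ + ν ξ):
  R: 1240 − 2(70.31) = 1099
  U: 790 − 3(70.31) = 579.1
  Q: 0 + 1(70.31) = 70.31
  P: 0 + 3(70.31) = 210.9

1100 mol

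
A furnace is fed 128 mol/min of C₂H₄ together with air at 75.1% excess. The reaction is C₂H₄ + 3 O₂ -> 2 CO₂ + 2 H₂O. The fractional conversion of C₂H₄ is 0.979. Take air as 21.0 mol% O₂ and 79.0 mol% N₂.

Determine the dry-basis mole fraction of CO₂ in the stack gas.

0.0814

Stoichiometric O₂ = 3 × 128 = 384 mol/min; O₂ fed = 384 × 1.751 = 672.4 mol/min.
N₂ fed = 672.4 × 79/21 = 2529 mol/min.
Fuel reacted = 0.979 × 128 → ξ = 125.3 mol/min.
Outlet (n = n₀ + ν ξ):
  C₂H₄: 128 − 1(125.3) = 2.688
  O₂: 672.4 − 3(125.3) = 296.4
  N₂: 2529 (inert)
  CO₂: 0 + 2(125.3) = 250.6
  H₂O: 0 + 2(125.3) = 250.6
Dry total = 3079 mol/min; y_CO₂ (dry) = 250.6 / 3079 = 0.08139.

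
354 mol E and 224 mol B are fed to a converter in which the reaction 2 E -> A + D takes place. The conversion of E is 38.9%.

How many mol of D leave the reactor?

68.9 mol

E reacted = 0.389 × 354 = 137.7 mol; ν_E = −2, so ξ = 137.7/2 = 68.85 mol.
Outlet amounts (n = n₀ + ν ξ):
  E: 354 − 2(68.85) = 216.3
  A: 0 + 1(68.85) = 68.85
  D: 0 + 1(68.85) = 68.85
  B: 224 (inert)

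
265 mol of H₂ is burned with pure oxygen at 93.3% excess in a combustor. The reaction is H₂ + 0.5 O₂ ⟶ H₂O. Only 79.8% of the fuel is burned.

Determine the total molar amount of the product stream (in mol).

415 mol

Stoichiometric O₂ = 0.5 × 265 = 132.5 mol; O₂ fed = 132.5 × 1.933 = 256.1 mol.
Fuel reacted = 0.798 × 265 → ξ = 211.5 mol.
Outlet (n = n₀ + ν ξ):
  H₂: 265 − 1(211.5) = 53.53
  O₂: 256.1 − 0.5(211.5) = 150.4
  H₂O: 0 + 1(211.5) = 211.5
Total out = 53.53 + 150.4 + 211.5 = 415.4 mol.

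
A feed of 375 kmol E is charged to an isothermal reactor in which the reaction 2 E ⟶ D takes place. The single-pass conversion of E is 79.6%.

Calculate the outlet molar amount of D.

E reacted = 0.796 × 375 = 298.5 kmol; ν_E = −2, so ξ = 298.5/2 = 149.2 kmol.
Outlet amounts (n = n₀ + ν ξ):
  E: 375 − 2(149.2) = 76.5
  D: 0 + 1(149.2) = 149.2

149 kmol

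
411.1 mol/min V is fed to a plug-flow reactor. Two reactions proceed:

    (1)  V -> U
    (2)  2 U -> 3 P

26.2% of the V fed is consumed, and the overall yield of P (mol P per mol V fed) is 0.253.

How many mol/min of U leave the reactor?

38.4 mol/min

Conversion of V: V consumed = 1ξ₁ = 0.262 × 411.1 → ξ₁ = 107.7 mol/min.
Yield of P: 3ξ₂ / 411.1 = 0.253 → ξ₂ = 34.67 mol/min.
Outlet amounts (n = n₀ + Σ ν·ξ):
  V: 411.1 − 1(107.7) = 303.4
  U: 0 + 1(107.7) − 2(34.67) = 38.37
  P: 0 + 3(34.67) = 104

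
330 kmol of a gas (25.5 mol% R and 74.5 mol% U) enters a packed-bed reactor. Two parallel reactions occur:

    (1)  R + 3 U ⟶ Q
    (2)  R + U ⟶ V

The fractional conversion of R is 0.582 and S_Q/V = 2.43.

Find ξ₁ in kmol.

Conversion of R: R consumed = 0.582 × 84.15 = 48.98 kmol = 1ξ₁ + 1ξ₂.
Selectivity: 1ξ₁ / (1ξ₂) = 2.43 → ξ₁ = 2.43 ξ₂.
Substitute: (1·2.43 + 1) ξ₂ = 48.98 → ξ₂ = 14.28 kmol, ξ₁ = 34.7 kmol.
Outlet amounts (n = n₀ + Σ ν·ξ):
  R: 84.15 − 1(34.7) − 1(14.28) = 35.17
  U: 245.8 − 3(34.7) − 1(14.28) = 127.5
  Q: 0 + 1(34.7) = 34.7
  V: 0 + 1(14.28) = 14.28

ξ₁ = 34.7 kmol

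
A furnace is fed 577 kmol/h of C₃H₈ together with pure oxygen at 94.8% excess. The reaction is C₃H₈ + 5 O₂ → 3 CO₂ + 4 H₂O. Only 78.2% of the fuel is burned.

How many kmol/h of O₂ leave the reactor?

Stoichiometric O₂ = 5 × 577 = 2885 kmol/h; O₂ fed = 2885 × 1.948 = 5620 kmol/h.
Fuel reacted = 0.782 × 577 → ξ = 451.2 kmol/h.
Outlet (n = n₀ + ν ξ):
  C₃H₈: 577 − 1(451.2) = 125.8
  O₂: 5620 − 5(451.2) = 3364
  CO₂: 0 + 3(451.2) = 1354
  H₂O: 0 + 4(451.2) = 1805

3360 kmol/h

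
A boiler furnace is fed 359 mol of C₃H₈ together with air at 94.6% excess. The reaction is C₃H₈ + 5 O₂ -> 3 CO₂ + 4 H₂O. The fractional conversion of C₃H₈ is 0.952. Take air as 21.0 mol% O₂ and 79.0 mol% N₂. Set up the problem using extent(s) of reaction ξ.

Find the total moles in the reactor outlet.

17300 mol

Stoichiometric O₂ = 5 × 359 = 1795 mol; O₂ fed = 1795 × 1.946 = 3493 mol.
N₂ fed = 3493 × 79/21 = 13140 mol.
Fuel reacted = 0.952 × 359 → ξ = 341.8 mol.
Outlet (n = n₀ + ν ξ):
  C₃H₈: 359 − 1(341.8) = 17.23
  O₂: 3493 − 5(341.8) = 1784
  N₂: 13140 (inert)
  CO₂: 0 + 3(341.8) = 1025
  H₂O: 0 + 4(341.8) = 1367
Total out = 17.23 + 1784 + 13140 + 1025 + 1367 = 17330 mol.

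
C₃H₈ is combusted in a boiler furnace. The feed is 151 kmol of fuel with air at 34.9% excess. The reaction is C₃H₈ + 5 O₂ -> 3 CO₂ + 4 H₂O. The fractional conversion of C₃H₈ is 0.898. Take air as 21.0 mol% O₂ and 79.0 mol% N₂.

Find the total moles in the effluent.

5140 kmol

Stoichiometric O₂ = 5 × 151 = 755 kmol; O₂ fed = 755 × 1.349 = 1018 kmol.
N₂ fed = 1018 × 79/21 = 3831 kmol.
Fuel reacted = 0.898 × 151 → ξ = 135.6 kmol.
Outlet (n = n₀ + ν ξ):
  C₃H₈: 151 − 1(135.6) = 15.4
  O₂: 1018 − 5(135.6) = 340.5
  N₂: 3831 (inert)
  CO₂: 0 + 3(135.6) = 406.8
  H₂O: 0 + 4(135.6) = 542.4
Total out = 15.4 + 340.5 + 3831 + 406.8 + 542.4 = 5137 kmol.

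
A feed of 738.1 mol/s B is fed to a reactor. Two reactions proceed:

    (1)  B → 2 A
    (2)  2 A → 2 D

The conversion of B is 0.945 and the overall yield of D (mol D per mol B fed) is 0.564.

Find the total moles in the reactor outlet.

1440 mol/s

Conversion of B: B consumed = 1ξ₁ = 0.945 × 738.1 → ξ₁ = 697.5 mol/s.
Yield of D: 2ξ₂ / 738.1 = 0.564 → ξ₂ = 208.1 mol/s.
Outlet amounts (n = n₀ + Σ ν·ξ):
  B: 738.1 − 1(697.5) = 40.6
  A: 0 + 2(697.5) − 2(208.1) = 978.7
  D: 0 + 2(208.1) = 416.3
Total out = 40.6 + 978.7 + 416.3 = 1436 mol/s.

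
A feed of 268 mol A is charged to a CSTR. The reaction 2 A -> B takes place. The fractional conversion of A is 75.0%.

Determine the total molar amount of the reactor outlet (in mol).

A reacted = 0.75 × 268 = 201 mol; ν_A = −2, so ξ = 201/2 = 100.5 mol.
Outlet amounts (n = n₀ + ν ξ):
  A: 268 − 2(100.5) = 67
  B: 0 + 1(100.5) = 100.5
Total out = 67 + 100.5 = 167.5 mol.

168 mol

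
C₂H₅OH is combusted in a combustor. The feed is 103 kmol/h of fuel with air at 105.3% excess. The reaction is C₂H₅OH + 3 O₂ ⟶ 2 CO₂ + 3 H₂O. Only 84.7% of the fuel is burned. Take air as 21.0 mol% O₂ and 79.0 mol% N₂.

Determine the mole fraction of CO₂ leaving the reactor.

0.0543

Stoichiometric O₂ = 3 × 103 = 309 kmol/h; O₂ fed = 309 × 2.053 = 634.4 kmol/h.
N₂ fed = 634.4 × 79/21 = 2386 kmol/h.
Fuel reacted = 0.847 × 103 → ξ = 87.24 kmol/h.
Outlet (n = n₀ + ν ξ):
  C₂H₅OH: 103 − 1(87.24) = 15.76
  O₂: 634.4 − 3(87.24) = 372.7
  N₂: 2386 (inert)
  CO₂: 0 + 2(87.24) = 174.5
  H₂O: 0 + 3(87.24) = 261.7
Total out = 3211 kmol/h; y_CO₂ = 174.5 / 3211 = 0.05434.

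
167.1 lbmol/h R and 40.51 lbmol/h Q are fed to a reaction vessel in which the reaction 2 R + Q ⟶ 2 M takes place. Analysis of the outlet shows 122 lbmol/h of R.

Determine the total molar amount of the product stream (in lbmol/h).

For R: n = n₀ − 2ξ → 122 = 167.1 − 2ξ, giving ξ = 22.55 lbmol/h.
Outlet amounts (n = n₀ + ν ξ):
  R: 167.1 − 2(22.55) = 122
  Q: 40.51 − 1(22.55) = 17.96
  M: 0 + 2(22.55) = 45.1
Total out = 122 + 17.96 + 45.1 = 185.1 lbmol/h.

185 lbmol/h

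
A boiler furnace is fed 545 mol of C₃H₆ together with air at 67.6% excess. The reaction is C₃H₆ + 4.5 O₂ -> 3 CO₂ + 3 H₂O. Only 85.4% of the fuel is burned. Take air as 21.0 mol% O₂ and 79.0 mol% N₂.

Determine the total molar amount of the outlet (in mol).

20400 mol

Stoichiometric O₂ = 4.5 × 545 = 2452 mol; O₂ fed = 2452 × 1.676 = 4110 mol.
N₂ fed = 4110 × 79/21 = 15460 mol.
Fuel reacted = 0.854 × 545 → ξ = 465.4 mol.
Outlet (n = n₀ + ν ξ):
  C₃H₆: 545 − 1(465.4) = 79.57
  O₂: 4110 − 4.5(465.4) = 2016
  N₂: 15460 (inert)
  CO₂: 0 + 3(465.4) = 1396
  H₂O: 0 + 3(465.4) = 1396
Total out = 79.57 + 2016 + 15460 + 1396 + 1396 = 20350 mol.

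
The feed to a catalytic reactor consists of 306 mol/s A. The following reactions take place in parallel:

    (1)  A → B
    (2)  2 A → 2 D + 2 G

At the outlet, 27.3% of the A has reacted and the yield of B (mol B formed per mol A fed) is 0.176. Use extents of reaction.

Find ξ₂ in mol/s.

ξ₂ = 14.8 mol/s

Yield of B: 1ξ₁ / 306 = 0.176 → ξ₁ = 53.86 mol/s.
Conversion of A: 1ξ₁ + 2ξ₂ = 0.273 × 306 = 83.54 → ξ₂ = 14.84 mol/s.
Outlet amounts (n = n₀ + Σ ν·ξ):
  A: 306 − 1(53.86) − 2(14.84) = 222.5
  B: 0 + 1(53.86) = 53.86
  D: 0 + 2(14.84) = 29.68
  G: 0 + 2(14.84) = 29.68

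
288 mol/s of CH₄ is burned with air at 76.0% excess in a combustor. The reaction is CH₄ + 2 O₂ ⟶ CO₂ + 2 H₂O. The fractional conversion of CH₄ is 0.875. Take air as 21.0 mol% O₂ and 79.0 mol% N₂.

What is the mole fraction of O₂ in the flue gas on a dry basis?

Stoichiometric O₂ = 2 × 288 = 576 mol/s; O₂ fed = 576 × 1.760 = 1014 mol/s.
N₂ fed = 1014 × 79/21 = 3814 mol/s.
Fuel reacted = 0.875 × 288 → ξ = 252 mol/s.
Outlet (n = n₀ + ν ξ):
  CH₄: 288 − 1(252) = 36
  O₂: 1014 − 2(252) = 509.8
  N₂: 3814 (inert)
  CO₂: 0 + 1(252) = 252
  H₂O: 0 + 2(252) = 504
Dry total = 4611 mol/s; y_O₂ (dry) = 509.8 / 4611 = 0.1105.

0.111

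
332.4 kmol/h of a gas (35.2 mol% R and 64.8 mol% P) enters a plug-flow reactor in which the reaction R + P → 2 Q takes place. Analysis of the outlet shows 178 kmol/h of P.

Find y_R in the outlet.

For P: n = n₀ − 1ξ → 178 = 215.4 − 1ξ, giving ξ = 37.4 kmol/h.
Outlet amounts (n = n₀ + ν ξ):
  R: 117 − 1(37.4) = 79.61
  P: 215.4 − 1(37.4) = 178
  Q: 0 + 2(37.4) = 74.79
Total out = 332.4 kmol/h; y_R = 79.61 / 332.4 = 0.2395.

0.239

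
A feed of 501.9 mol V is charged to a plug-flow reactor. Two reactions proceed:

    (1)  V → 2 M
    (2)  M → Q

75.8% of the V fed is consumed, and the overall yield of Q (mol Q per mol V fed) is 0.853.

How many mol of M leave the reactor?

Conversion of V: V consumed = 1ξ₁ = 0.758 × 501.9 → ξ₁ = 380.4 mol.
Yield of Q: 1ξ₂ / 501.9 = 0.853 → ξ₂ = 428.1 mol.
Outlet amounts (n = n₀ + Σ ν·ξ):
  V: 501.9 − 1(380.4) = 121.5
  M: 0 + 2(380.4) − 1(428.1) = 332.8
  Q: 0 + 1(428.1) = 428.1

333 mol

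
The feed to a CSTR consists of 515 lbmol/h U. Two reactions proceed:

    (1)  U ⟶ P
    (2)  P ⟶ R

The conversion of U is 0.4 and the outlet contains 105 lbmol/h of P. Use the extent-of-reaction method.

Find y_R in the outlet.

0.196

Conversion of U: U consumed = 1ξ₁ = 0.4 × 515 → ξ₁ = 206 lbmol/h.
P balance: n_P = 0 + 1ξ₁ − 1ξ₂ = 105 → ξ₂ = (1·206 − 105)/1 = 101 lbmol/h.
Outlet amounts (n = n₀ + Σ ν·ξ):
  U: 515 − 1(206) = 309
  P: 0 + 1(206) − 1(101) = 105
  R: 0 + 1(101) = 101
Total out = 515 lbmol/h; y_R = 101 / 515 = 0.1961.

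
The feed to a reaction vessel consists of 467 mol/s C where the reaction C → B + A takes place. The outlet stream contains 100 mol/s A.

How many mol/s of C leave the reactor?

367 mol/s

For A: n = n₀ + 1ξ → 100 = 0 + 1ξ, giving ξ = 100 mol/s.
Outlet amounts (n = n₀ + ν ξ):
  C: 467 − 1(100) = 367
  B: 0 + 1(100) = 100
  A: 0 + 1(100) = 100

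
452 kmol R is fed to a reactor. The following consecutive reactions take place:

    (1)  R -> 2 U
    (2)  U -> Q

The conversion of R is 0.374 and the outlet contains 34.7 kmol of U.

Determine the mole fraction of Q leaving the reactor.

0.489

Conversion of R: R consumed = 1ξ₁ = 0.374 × 452 → ξ₁ = 169 kmol.
U balance: n_U = 0 + 2ξ₁ − 1ξ₂ = 34.7 → ξ₂ = (2·169 − 34.7)/1 = 303.4 kmol.
Outlet amounts (n = n₀ + Σ ν·ξ):
  R: 452 − 1(169) = 283
  U: 0 + 2(169) − 1(303.4) = 34.7
  Q: 0 + 1(303.4) = 303.4
Total out = 621 kmol; y_Q = 303.4 / 621 = 0.4885.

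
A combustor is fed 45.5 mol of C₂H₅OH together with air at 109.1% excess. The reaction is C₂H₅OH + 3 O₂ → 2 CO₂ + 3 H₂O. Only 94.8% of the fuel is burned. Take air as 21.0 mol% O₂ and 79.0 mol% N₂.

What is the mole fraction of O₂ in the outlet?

0.108

Stoichiometric O₂ = 3 × 45.5 = 136.5 mol; O₂ fed = 136.5 × 2.091 = 285.4 mol.
N₂ fed = 285.4 × 79/21 = 1074 mol.
Fuel reacted = 0.948 × 45.5 → ξ = 43.13 mol.
Outlet (n = n₀ + ν ξ):
  C₂H₅OH: 45.5 − 1(43.13) = 2.366
  O₂: 285.4 − 3(43.13) = 156
  N₂: 1074 (inert)
  CO₂: 0 + 2(43.13) = 86.27
  H₂O: 0 + 3(43.13) = 129.4
Total out = 1448 mol; y_O₂ = 156 / 1448 = 0.1078.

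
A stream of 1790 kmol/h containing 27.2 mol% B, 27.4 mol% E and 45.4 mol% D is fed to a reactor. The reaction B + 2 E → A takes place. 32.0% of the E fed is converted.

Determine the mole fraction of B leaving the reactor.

E reacted = 0.32 × 490.5 = 156.9 kmol/h; ν_E = −2, so ξ = 156.9/2 = 78.47 kmol/h.
Outlet amounts (n = n₀ + ν ξ):
  B: 486.9 − 1(78.47) = 408.4
  E: 490.5 − 2(78.47) = 333.5
  A: 0 + 1(78.47) = 78.47
  D: 812.7 (inert)
Total out = 1633 kmol/h; y_B = 408.4 / 1633 = 0.2501.

0.25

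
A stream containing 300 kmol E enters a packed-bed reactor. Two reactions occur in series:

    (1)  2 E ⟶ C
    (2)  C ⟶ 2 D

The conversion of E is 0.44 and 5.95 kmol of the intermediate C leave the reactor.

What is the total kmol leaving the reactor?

294 kmol

Conversion of E: E consumed = 2ξ₁ = 0.44 × 300 → ξ₁ = 66 kmol.
C balance: n_C = 0 + 1ξ₁ − 1ξ₂ = 5.95 → ξ₂ = (1·66 − 5.95)/1 = 60.05 kmol.
Outlet amounts (n = n₀ + Σ ν·ξ):
  E: 300 − 2(66) = 168
  C: 0 + 1(66) − 1(60.05) = 5.95
  D: 0 + 2(60.05) = 120.1
Total out = 168 + 5.95 + 120.1 = 294.1 kmol.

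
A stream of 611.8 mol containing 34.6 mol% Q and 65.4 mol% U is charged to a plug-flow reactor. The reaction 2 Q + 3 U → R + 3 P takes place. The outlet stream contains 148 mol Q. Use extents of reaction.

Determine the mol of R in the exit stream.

For Q: n = n₀ − 2ξ → 148 = 211.7 − 2ξ, giving ξ = 31.84 mol.
Outlet amounts (n = n₀ + ν ξ):
  Q: 211.7 − 2(31.84) = 148
  U: 400.1 − 3(31.84) = 304.6
  R: 0 + 1(31.84) = 31.84
  P: 0 + 3(31.84) = 95.52

31.8 mol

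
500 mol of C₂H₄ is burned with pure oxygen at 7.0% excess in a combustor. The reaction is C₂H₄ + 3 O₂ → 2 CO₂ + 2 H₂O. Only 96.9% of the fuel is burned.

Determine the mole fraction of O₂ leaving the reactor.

Stoichiometric O₂ = 3 × 500 = 1500 mol; O₂ fed = 1500 × 1.070 = 1605 mol.
Fuel reacted = 0.969 × 500 → ξ = 484.5 mol.
Outlet (n = n₀ + ν ξ):
  C₂H₄: 500 − 1(484.5) = 15.5
  O₂: 1605 − 3(484.5) = 151.5
  CO₂: 0 + 2(484.5) = 969
  H₂O: 0 + 2(484.5) = 969
Total out = 2105 mol; y_O₂ = 151.5 / 2105 = 0.07197.

0.072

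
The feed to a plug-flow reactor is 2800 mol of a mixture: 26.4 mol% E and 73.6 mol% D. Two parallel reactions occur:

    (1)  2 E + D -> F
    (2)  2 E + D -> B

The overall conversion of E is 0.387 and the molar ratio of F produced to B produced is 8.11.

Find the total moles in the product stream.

2510 mol

Conversion of E: E consumed = 0.387 × 739.2 = 286.1 mol = 2ξ₁ + 2ξ₂.
Selectivity: 1ξ₁ / (1ξ₂) = 8.11 → ξ₁ = 8.11 ξ₂.
Substitute: (2·8.11 + 2) ξ₂ = 286.1 → ξ₂ = 15.7 mol, ξ₁ = 127.3 mol.
Outlet amounts (n = n₀ + Σ ν·ξ):
  E: 739.2 − 2(127.3) − 2(15.7) = 453.1
  D: 2061 − 1(127.3) − 1(15.7) = 1918
  F: 0 + 1(127.3) = 127.3
  B: 0 + 1(15.7) = 15.7
Total out = 453.1 + 1918 + 127.3 + 15.7 = 2514 mol.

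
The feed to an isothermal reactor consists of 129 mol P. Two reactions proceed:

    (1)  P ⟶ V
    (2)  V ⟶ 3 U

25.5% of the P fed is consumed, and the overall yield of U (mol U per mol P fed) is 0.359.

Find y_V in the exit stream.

Conversion of P: P consumed = 1ξ₁ = 0.255 × 129 → ξ₁ = 32.9 mol.
Yield of U: 3ξ₂ / 129 = 0.359 → ξ₂ = 15.44 mol.
Outlet amounts (n = n₀ + Σ ν·ξ):
  P: 129 − 1(32.9) = 96.1
  V: 0 + 1(32.9) − 1(15.44) = 17.46
  U: 0 + 3(15.44) = 46.31
Total out = 159.9 mol; y_V = 17.46 / 159.9 = 0.1092.

0.109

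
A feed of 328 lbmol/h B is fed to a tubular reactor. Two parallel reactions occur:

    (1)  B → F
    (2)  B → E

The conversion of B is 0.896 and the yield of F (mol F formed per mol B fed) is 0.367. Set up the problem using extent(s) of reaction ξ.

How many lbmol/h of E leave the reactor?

Yield of F: 1ξ₁ / 328 = 0.367 → ξ₁ = 120.4 lbmol/h.
Conversion of B: 1ξ₁ + 1ξ₂ = 0.896 × 328 = 293.9 → ξ₂ = 173.5 lbmol/h.
Outlet amounts (n = n₀ + Σ ν·ξ):
  B: 328 − 1(120.4) − 1(173.5) = 34.11
  F: 0 + 1(120.4) = 120.4
  E: 0 + 1(173.5) = 173.5

174 lbmol/h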